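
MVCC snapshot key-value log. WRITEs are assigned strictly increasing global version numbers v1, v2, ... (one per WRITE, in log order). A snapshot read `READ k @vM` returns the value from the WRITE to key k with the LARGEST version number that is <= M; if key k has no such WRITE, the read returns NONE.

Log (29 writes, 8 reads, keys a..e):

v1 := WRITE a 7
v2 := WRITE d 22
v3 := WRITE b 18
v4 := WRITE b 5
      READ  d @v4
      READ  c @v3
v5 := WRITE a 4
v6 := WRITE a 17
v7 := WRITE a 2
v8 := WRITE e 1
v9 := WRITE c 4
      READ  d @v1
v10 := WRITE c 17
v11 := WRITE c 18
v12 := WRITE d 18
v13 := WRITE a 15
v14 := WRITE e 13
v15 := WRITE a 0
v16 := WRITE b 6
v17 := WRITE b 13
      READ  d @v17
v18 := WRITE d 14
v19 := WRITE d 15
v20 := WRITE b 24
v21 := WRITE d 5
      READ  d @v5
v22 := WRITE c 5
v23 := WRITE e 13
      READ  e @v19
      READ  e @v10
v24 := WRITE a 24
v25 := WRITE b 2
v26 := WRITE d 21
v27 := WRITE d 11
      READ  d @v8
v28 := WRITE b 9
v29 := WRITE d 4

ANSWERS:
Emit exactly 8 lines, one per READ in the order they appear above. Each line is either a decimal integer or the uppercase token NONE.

Answer: 22
NONE
NONE
18
22
13
1
22

Derivation:
v1: WRITE a=7  (a history now [(1, 7)])
v2: WRITE d=22  (d history now [(2, 22)])
v3: WRITE b=18  (b history now [(3, 18)])
v4: WRITE b=5  (b history now [(3, 18), (4, 5)])
READ d @v4: history=[(2, 22)] -> pick v2 -> 22
READ c @v3: history=[] -> no version <= 3 -> NONE
v5: WRITE a=4  (a history now [(1, 7), (5, 4)])
v6: WRITE a=17  (a history now [(1, 7), (5, 4), (6, 17)])
v7: WRITE a=2  (a history now [(1, 7), (5, 4), (6, 17), (7, 2)])
v8: WRITE e=1  (e history now [(8, 1)])
v9: WRITE c=4  (c history now [(9, 4)])
READ d @v1: history=[(2, 22)] -> no version <= 1 -> NONE
v10: WRITE c=17  (c history now [(9, 4), (10, 17)])
v11: WRITE c=18  (c history now [(9, 4), (10, 17), (11, 18)])
v12: WRITE d=18  (d history now [(2, 22), (12, 18)])
v13: WRITE a=15  (a history now [(1, 7), (5, 4), (6, 17), (7, 2), (13, 15)])
v14: WRITE e=13  (e history now [(8, 1), (14, 13)])
v15: WRITE a=0  (a history now [(1, 7), (5, 4), (6, 17), (7, 2), (13, 15), (15, 0)])
v16: WRITE b=6  (b history now [(3, 18), (4, 5), (16, 6)])
v17: WRITE b=13  (b history now [(3, 18), (4, 5), (16, 6), (17, 13)])
READ d @v17: history=[(2, 22), (12, 18)] -> pick v12 -> 18
v18: WRITE d=14  (d history now [(2, 22), (12, 18), (18, 14)])
v19: WRITE d=15  (d history now [(2, 22), (12, 18), (18, 14), (19, 15)])
v20: WRITE b=24  (b history now [(3, 18), (4, 5), (16, 6), (17, 13), (20, 24)])
v21: WRITE d=5  (d history now [(2, 22), (12, 18), (18, 14), (19, 15), (21, 5)])
READ d @v5: history=[(2, 22), (12, 18), (18, 14), (19, 15), (21, 5)] -> pick v2 -> 22
v22: WRITE c=5  (c history now [(9, 4), (10, 17), (11, 18), (22, 5)])
v23: WRITE e=13  (e history now [(8, 1), (14, 13), (23, 13)])
READ e @v19: history=[(8, 1), (14, 13), (23, 13)] -> pick v14 -> 13
READ e @v10: history=[(8, 1), (14, 13), (23, 13)] -> pick v8 -> 1
v24: WRITE a=24  (a history now [(1, 7), (5, 4), (6, 17), (7, 2), (13, 15), (15, 0), (24, 24)])
v25: WRITE b=2  (b history now [(3, 18), (4, 5), (16, 6), (17, 13), (20, 24), (25, 2)])
v26: WRITE d=21  (d history now [(2, 22), (12, 18), (18, 14), (19, 15), (21, 5), (26, 21)])
v27: WRITE d=11  (d history now [(2, 22), (12, 18), (18, 14), (19, 15), (21, 5), (26, 21), (27, 11)])
READ d @v8: history=[(2, 22), (12, 18), (18, 14), (19, 15), (21, 5), (26, 21), (27, 11)] -> pick v2 -> 22
v28: WRITE b=9  (b history now [(3, 18), (4, 5), (16, 6), (17, 13), (20, 24), (25, 2), (28, 9)])
v29: WRITE d=4  (d history now [(2, 22), (12, 18), (18, 14), (19, 15), (21, 5), (26, 21), (27, 11), (29, 4)])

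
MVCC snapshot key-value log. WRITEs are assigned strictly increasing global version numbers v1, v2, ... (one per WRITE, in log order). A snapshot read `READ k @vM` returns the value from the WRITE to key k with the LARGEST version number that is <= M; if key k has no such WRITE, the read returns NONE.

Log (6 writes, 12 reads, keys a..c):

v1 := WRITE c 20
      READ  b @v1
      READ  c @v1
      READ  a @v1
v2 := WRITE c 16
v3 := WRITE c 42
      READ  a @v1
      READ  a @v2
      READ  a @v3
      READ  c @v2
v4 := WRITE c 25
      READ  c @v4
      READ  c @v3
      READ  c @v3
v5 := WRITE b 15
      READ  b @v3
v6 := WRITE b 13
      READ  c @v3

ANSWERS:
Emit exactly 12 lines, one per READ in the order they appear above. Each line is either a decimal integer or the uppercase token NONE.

v1: WRITE c=20  (c history now [(1, 20)])
READ b @v1: history=[] -> no version <= 1 -> NONE
READ c @v1: history=[(1, 20)] -> pick v1 -> 20
READ a @v1: history=[] -> no version <= 1 -> NONE
v2: WRITE c=16  (c history now [(1, 20), (2, 16)])
v3: WRITE c=42  (c history now [(1, 20), (2, 16), (3, 42)])
READ a @v1: history=[] -> no version <= 1 -> NONE
READ a @v2: history=[] -> no version <= 2 -> NONE
READ a @v3: history=[] -> no version <= 3 -> NONE
READ c @v2: history=[(1, 20), (2, 16), (3, 42)] -> pick v2 -> 16
v4: WRITE c=25  (c history now [(1, 20), (2, 16), (3, 42), (4, 25)])
READ c @v4: history=[(1, 20), (2, 16), (3, 42), (4, 25)] -> pick v4 -> 25
READ c @v3: history=[(1, 20), (2, 16), (3, 42), (4, 25)] -> pick v3 -> 42
READ c @v3: history=[(1, 20), (2, 16), (3, 42), (4, 25)] -> pick v3 -> 42
v5: WRITE b=15  (b history now [(5, 15)])
READ b @v3: history=[(5, 15)] -> no version <= 3 -> NONE
v6: WRITE b=13  (b history now [(5, 15), (6, 13)])
READ c @v3: history=[(1, 20), (2, 16), (3, 42), (4, 25)] -> pick v3 -> 42

Answer: NONE
20
NONE
NONE
NONE
NONE
16
25
42
42
NONE
42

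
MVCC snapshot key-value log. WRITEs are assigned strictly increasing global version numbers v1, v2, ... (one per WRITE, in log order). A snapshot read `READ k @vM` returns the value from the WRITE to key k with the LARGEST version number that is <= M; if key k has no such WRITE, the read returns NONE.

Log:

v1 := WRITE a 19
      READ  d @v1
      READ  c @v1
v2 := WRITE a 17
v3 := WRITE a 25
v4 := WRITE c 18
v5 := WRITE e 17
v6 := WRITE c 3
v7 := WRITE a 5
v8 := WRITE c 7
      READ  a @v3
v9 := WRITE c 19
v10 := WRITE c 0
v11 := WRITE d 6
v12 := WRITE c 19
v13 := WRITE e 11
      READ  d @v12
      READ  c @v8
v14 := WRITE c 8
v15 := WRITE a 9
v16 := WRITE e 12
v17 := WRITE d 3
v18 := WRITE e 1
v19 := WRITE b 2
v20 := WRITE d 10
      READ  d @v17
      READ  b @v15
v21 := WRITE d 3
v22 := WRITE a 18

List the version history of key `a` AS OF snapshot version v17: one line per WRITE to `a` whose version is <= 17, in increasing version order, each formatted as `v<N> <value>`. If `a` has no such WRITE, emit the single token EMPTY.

Scan writes for key=a with version <= 17:
  v1 WRITE a 19 -> keep
  v2 WRITE a 17 -> keep
  v3 WRITE a 25 -> keep
  v4 WRITE c 18 -> skip
  v5 WRITE e 17 -> skip
  v6 WRITE c 3 -> skip
  v7 WRITE a 5 -> keep
  v8 WRITE c 7 -> skip
  v9 WRITE c 19 -> skip
  v10 WRITE c 0 -> skip
  v11 WRITE d 6 -> skip
  v12 WRITE c 19 -> skip
  v13 WRITE e 11 -> skip
  v14 WRITE c 8 -> skip
  v15 WRITE a 9 -> keep
  v16 WRITE e 12 -> skip
  v17 WRITE d 3 -> skip
  v18 WRITE e 1 -> skip
  v19 WRITE b 2 -> skip
  v20 WRITE d 10 -> skip
  v21 WRITE d 3 -> skip
  v22 WRITE a 18 -> drop (> snap)
Collected: [(1, 19), (2, 17), (3, 25), (7, 5), (15, 9)]

Answer: v1 19
v2 17
v3 25
v7 5
v15 9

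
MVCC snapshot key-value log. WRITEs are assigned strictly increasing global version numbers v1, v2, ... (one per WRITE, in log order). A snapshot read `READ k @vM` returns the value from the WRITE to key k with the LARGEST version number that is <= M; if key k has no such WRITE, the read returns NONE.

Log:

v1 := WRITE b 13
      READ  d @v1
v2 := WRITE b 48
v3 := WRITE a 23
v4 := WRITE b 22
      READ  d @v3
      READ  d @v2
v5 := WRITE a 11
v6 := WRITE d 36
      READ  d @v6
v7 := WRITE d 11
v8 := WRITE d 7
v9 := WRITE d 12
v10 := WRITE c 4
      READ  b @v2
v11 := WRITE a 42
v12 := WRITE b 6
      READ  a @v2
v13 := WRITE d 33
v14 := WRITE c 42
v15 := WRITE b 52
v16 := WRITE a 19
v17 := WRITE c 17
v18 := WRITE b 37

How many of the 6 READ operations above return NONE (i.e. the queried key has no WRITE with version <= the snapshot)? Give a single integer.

v1: WRITE b=13  (b history now [(1, 13)])
READ d @v1: history=[] -> no version <= 1 -> NONE
v2: WRITE b=48  (b history now [(1, 13), (2, 48)])
v3: WRITE a=23  (a history now [(3, 23)])
v4: WRITE b=22  (b history now [(1, 13), (2, 48), (4, 22)])
READ d @v3: history=[] -> no version <= 3 -> NONE
READ d @v2: history=[] -> no version <= 2 -> NONE
v5: WRITE a=11  (a history now [(3, 23), (5, 11)])
v6: WRITE d=36  (d history now [(6, 36)])
READ d @v6: history=[(6, 36)] -> pick v6 -> 36
v7: WRITE d=11  (d history now [(6, 36), (7, 11)])
v8: WRITE d=7  (d history now [(6, 36), (7, 11), (8, 7)])
v9: WRITE d=12  (d history now [(6, 36), (7, 11), (8, 7), (9, 12)])
v10: WRITE c=4  (c history now [(10, 4)])
READ b @v2: history=[(1, 13), (2, 48), (4, 22)] -> pick v2 -> 48
v11: WRITE a=42  (a history now [(3, 23), (5, 11), (11, 42)])
v12: WRITE b=6  (b history now [(1, 13), (2, 48), (4, 22), (12, 6)])
READ a @v2: history=[(3, 23), (5, 11), (11, 42)] -> no version <= 2 -> NONE
v13: WRITE d=33  (d history now [(6, 36), (7, 11), (8, 7), (9, 12), (13, 33)])
v14: WRITE c=42  (c history now [(10, 4), (14, 42)])
v15: WRITE b=52  (b history now [(1, 13), (2, 48), (4, 22), (12, 6), (15, 52)])
v16: WRITE a=19  (a history now [(3, 23), (5, 11), (11, 42), (16, 19)])
v17: WRITE c=17  (c history now [(10, 4), (14, 42), (17, 17)])
v18: WRITE b=37  (b history now [(1, 13), (2, 48), (4, 22), (12, 6), (15, 52), (18, 37)])
Read results in order: ['NONE', 'NONE', 'NONE', '36', '48', 'NONE']
NONE count = 4

Answer: 4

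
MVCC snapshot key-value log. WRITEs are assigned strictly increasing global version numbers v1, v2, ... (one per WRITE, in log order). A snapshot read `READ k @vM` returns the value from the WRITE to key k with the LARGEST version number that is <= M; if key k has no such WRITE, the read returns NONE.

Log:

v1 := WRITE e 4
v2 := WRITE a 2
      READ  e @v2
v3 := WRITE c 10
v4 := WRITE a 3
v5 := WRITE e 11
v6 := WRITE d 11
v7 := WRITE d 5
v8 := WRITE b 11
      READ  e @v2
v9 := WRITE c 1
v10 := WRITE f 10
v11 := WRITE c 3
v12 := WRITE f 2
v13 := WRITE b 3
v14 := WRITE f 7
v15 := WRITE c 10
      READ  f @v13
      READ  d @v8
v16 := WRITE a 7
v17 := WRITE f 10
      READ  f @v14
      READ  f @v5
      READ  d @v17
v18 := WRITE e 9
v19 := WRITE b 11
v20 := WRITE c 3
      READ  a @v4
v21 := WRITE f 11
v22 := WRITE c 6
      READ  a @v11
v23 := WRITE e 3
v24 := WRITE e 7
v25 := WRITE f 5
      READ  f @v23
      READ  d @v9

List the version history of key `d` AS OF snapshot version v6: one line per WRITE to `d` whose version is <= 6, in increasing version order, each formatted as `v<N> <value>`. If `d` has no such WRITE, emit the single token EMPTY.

Answer: v6 11

Derivation:
Scan writes for key=d with version <= 6:
  v1 WRITE e 4 -> skip
  v2 WRITE a 2 -> skip
  v3 WRITE c 10 -> skip
  v4 WRITE a 3 -> skip
  v5 WRITE e 11 -> skip
  v6 WRITE d 11 -> keep
  v7 WRITE d 5 -> drop (> snap)
  v8 WRITE b 11 -> skip
  v9 WRITE c 1 -> skip
  v10 WRITE f 10 -> skip
  v11 WRITE c 3 -> skip
  v12 WRITE f 2 -> skip
  v13 WRITE b 3 -> skip
  v14 WRITE f 7 -> skip
  v15 WRITE c 10 -> skip
  v16 WRITE a 7 -> skip
  v17 WRITE f 10 -> skip
  v18 WRITE e 9 -> skip
  v19 WRITE b 11 -> skip
  v20 WRITE c 3 -> skip
  v21 WRITE f 11 -> skip
  v22 WRITE c 6 -> skip
  v23 WRITE e 3 -> skip
  v24 WRITE e 7 -> skip
  v25 WRITE f 5 -> skip
Collected: [(6, 11)]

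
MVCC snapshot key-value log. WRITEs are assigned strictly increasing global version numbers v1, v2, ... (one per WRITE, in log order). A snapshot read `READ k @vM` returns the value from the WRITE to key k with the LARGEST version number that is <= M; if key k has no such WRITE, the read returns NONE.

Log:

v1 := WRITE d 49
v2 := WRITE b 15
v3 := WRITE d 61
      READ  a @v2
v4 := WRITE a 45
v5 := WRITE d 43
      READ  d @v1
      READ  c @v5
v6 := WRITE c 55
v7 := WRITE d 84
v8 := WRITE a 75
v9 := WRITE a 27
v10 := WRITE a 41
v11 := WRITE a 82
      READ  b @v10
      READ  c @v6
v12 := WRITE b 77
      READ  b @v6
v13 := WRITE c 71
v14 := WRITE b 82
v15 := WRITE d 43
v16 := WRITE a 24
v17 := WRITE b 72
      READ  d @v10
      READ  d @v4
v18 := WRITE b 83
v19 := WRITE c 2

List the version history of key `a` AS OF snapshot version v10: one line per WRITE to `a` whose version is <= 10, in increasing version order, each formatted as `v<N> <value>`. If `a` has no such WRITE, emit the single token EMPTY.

Answer: v4 45
v8 75
v9 27
v10 41

Derivation:
Scan writes for key=a with version <= 10:
  v1 WRITE d 49 -> skip
  v2 WRITE b 15 -> skip
  v3 WRITE d 61 -> skip
  v4 WRITE a 45 -> keep
  v5 WRITE d 43 -> skip
  v6 WRITE c 55 -> skip
  v7 WRITE d 84 -> skip
  v8 WRITE a 75 -> keep
  v9 WRITE a 27 -> keep
  v10 WRITE a 41 -> keep
  v11 WRITE a 82 -> drop (> snap)
  v12 WRITE b 77 -> skip
  v13 WRITE c 71 -> skip
  v14 WRITE b 82 -> skip
  v15 WRITE d 43 -> skip
  v16 WRITE a 24 -> drop (> snap)
  v17 WRITE b 72 -> skip
  v18 WRITE b 83 -> skip
  v19 WRITE c 2 -> skip
Collected: [(4, 45), (8, 75), (9, 27), (10, 41)]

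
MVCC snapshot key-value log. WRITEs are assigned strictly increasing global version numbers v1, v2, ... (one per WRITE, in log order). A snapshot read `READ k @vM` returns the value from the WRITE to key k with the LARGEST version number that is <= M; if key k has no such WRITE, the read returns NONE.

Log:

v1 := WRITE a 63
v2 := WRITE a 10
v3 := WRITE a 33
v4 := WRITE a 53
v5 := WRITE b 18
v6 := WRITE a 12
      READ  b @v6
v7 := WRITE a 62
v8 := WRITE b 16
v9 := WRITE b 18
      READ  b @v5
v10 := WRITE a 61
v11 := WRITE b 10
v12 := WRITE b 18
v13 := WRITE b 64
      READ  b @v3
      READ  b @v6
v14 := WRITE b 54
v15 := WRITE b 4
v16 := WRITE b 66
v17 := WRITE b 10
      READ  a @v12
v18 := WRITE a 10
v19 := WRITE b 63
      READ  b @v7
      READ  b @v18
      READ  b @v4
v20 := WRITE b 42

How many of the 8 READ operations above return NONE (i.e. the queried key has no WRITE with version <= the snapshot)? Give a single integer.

v1: WRITE a=63  (a history now [(1, 63)])
v2: WRITE a=10  (a history now [(1, 63), (2, 10)])
v3: WRITE a=33  (a history now [(1, 63), (2, 10), (3, 33)])
v4: WRITE a=53  (a history now [(1, 63), (2, 10), (3, 33), (4, 53)])
v5: WRITE b=18  (b history now [(5, 18)])
v6: WRITE a=12  (a history now [(1, 63), (2, 10), (3, 33), (4, 53), (6, 12)])
READ b @v6: history=[(5, 18)] -> pick v5 -> 18
v7: WRITE a=62  (a history now [(1, 63), (2, 10), (3, 33), (4, 53), (6, 12), (7, 62)])
v8: WRITE b=16  (b history now [(5, 18), (8, 16)])
v9: WRITE b=18  (b history now [(5, 18), (8, 16), (9, 18)])
READ b @v5: history=[(5, 18), (8, 16), (9, 18)] -> pick v5 -> 18
v10: WRITE a=61  (a history now [(1, 63), (2, 10), (3, 33), (4, 53), (6, 12), (7, 62), (10, 61)])
v11: WRITE b=10  (b history now [(5, 18), (8, 16), (9, 18), (11, 10)])
v12: WRITE b=18  (b history now [(5, 18), (8, 16), (9, 18), (11, 10), (12, 18)])
v13: WRITE b=64  (b history now [(5, 18), (8, 16), (9, 18), (11, 10), (12, 18), (13, 64)])
READ b @v3: history=[(5, 18), (8, 16), (9, 18), (11, 10), (12, 18), (13, 64)] -> no version <= 3 -> NONE
READ b @v6: history=[(5, 18), (8, 16), (9, 18), (11, 10), (12, 18), (13, 64)] -> pick v5 -> 18
v14: WRITE b=54  (b history now [(5, 18), (8, 16), (9, 18), (11, 10), (12, 18), (13, 64), (14, 54)])
v15: WRITE b=4  (b history now [(5, 18), (8, 16), (9, 18), (11, 10), (12, 18), (13, 64), (14, 54), (15, 4)])
v16: WRITE b=66  (b history now [(5, 18), (8, 16), (9, 18), (11, 10), (12, 18), (13, 64), (14, 54), (15, 4), (16, 66)])
v17: WRITE b=10  (b history now [(5, 18), (8, 16), (9, 18), (11, 10), (12, 18), (13, 64), (14, 54), (15, 4), (16, 66), (17, 10)])
READ a @v12: history=[(1, 63), (2, 10), (3, 33), (4, 53), (6, 12), (7, 62), (10, 61)] -> pick v10 -> 61
v18: WRITE a=10  (a history now [(1, 63), (2, 10), (3, 33), (4, 53), (6, 12), (7, 62), (10, 61), (18, 10)])
v19: WRITE b=63  (b history now [(5, 18), (8, 16), (9, 18), (11, 10), (12, 18), (13, 64), (14, 54), (15, 4), (16, 66), (17, 10), (19, 63)])
READ b @v7: history=[(5, 18), (8, 16), (9, 18), (11, 10), (12, 18), (13, 64), (14, 54), (15, 4), (16, 66), (17, 10), (19, 63)] -> pick v5 -> 18
READ b @v18: history=[(5, 18), (8, 16), (9, 18), (11, 10), (12, 18), (13, 64), (14, 54), (15, 4), (16, 66), (17, 10), (19, 63)] -> pick v17 -> 10
READ b @v4: history=[(5, 18), (8, 16), (9, 18), (11, 10), (12, 18), (13, 64), (14, 54), (15, 4), (16, 66), (17, 10), (19, 63)] -> no version <= 4 -> NONE
v20: WRITE b=42  (b history now [(5, 18), (8, 16), (9, 18), (11, 10), (12, 18), (13, 64), (14, 54), (15, 4), (16, 66), (17, 10), (19, 63), (20, 42)])
Read results in order: ['18', '18', 'NONE', '18', '61', '18', '10', 'NONE']
NONE count = 2

Answer: 2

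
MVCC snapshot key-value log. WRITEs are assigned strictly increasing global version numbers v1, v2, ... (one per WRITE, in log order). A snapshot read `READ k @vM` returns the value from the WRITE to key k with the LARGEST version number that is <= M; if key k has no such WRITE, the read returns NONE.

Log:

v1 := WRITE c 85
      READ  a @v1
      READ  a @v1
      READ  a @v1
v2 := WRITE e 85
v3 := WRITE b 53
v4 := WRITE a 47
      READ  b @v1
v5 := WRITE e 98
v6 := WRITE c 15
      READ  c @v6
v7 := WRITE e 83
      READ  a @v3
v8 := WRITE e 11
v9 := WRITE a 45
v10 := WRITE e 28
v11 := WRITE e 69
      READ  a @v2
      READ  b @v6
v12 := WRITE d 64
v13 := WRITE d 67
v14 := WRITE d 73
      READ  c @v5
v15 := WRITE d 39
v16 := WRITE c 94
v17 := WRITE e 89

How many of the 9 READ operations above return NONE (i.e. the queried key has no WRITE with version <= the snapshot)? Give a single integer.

Answer: 6

Derivation:
v1: WRITE c=85  (c history now [(1, 85)])
READ a @v1: history=[] -> no version <= 1 -> NONE
READ a @v1: history=[] -> no version <= 1 -> NONE
READ a @v1: history=[] -> no version <= 1 -> NONE
v2: WRITE e=85  (e history now [(2, 85)])
v3: WRITE b=53  (b history now [(3, 53)])
v4: WRITE a=47  (a history now [(4, 47)])
READ b @v1: history=[(3, 53)] -> no version <= 1 -> NONE
v5: WRITE e=98  (e history now [(2, 85), (5, 98)])
v6: WRITE c=15  (c history now [(1, 85), (6, 15)])
READ c @v6: history=[(1, 85), (6, 15)] -> pick v6 -> 15
v7: WRITE e=83  (e history now [(2, 85), (5, 98), (7, 83)])
READ a @v3: history=[(4, 47)] -> no version <= 3 -> NONE
v8: WRITE e=11  (e history now [(2, 85), (5, 98), (7, 83), (8, 11)])
v9: WRITE a=45  (a history now [(4, 47), (9, 45)])
v10: WRITE e=28  (e history now [(2, 85), (5, 98), (7, 83), (8, 11), (10, 28)])
v11: WRITE e=69  (e history now [(2, 85), (5, 98), (7, 83), (8, 11), (10, 28), (11, 69)])
READ a @v2: history=[(4, 47), (9, 45)] -> no version <= 2 -> NONE
READ b @v6: history=[(3, 53)] -> pick v3 -> 53
v12: WRITE d=64  (d history now [(12, 64)])
v13: WRITE d=67  (d history now [(12, 64), (13, 67)])
v14: WRITE d=73  (d history now [(12, 64), (13, 67), (14, 73)])
READ c @v5: history=[(1, 85), (6, 15)] -> pick v1 -> 85
v15: WRITE d=39  (d history now [(12, 64), (13, 67), (14, 73), (15, 39)])
v16: WRITE c=94  (c history now [(1, 85), (6, 15), (16, 94)])
v17: WRITE e=89  (e history now [(2, 85), (5, 98), (7, 83), (8, 11), (10, 28), (11, 69), (17, 89)])
Read results in order: ['NONE', 'NONE', 'NONE', 'NONE', '15', 'NONE', 'NONE', '53', '85']
NONE count = 6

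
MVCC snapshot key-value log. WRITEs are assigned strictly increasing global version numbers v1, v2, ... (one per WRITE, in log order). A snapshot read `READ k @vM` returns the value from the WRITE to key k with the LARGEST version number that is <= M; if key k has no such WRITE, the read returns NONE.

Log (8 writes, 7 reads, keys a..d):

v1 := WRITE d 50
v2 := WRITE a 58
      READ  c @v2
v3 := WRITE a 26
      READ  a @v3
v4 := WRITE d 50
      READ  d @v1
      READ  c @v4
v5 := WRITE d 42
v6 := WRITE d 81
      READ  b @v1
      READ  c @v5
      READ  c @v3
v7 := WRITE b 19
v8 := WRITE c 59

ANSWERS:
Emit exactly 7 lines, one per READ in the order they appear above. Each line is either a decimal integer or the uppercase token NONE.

Answer: NONE
26
50
NONE
NONE
NONE
NONE

Derivation:
v1: WRITE d=50  (d history now [(1, 50)])
v2: WRITE a=58  (a history now [(2, 58)])
READ c @v2: history=[] -> no version <= 2 -> NONE
v3: WRITE a=26  (a history now [(2, 58), (3, 26)])
READ a @v3: history=[(2, 58), (3, 26)] -> pick v3 -> 26
v4: WRITE d=50  (d history now [(1, 50), (4, 50)])
READ d @v1: history=[(1, 50), (4, 50)] -> pick v1 -> 50
READ c @v4: history=[] -> no version <= 4 -> NONE
v5: WRITE d=42  (d history now [(1, 50), (4, 50), (5, 42)])
v6: WRITE d=81  (d history now [(1, 50), (4, 50), (5, 42), (6, 81)])
READ b @v1: history=[] -> no version <= 1 -> NONE
READ c @v5: history=[] -> no version <= 5 -> NONE
READ c @v3: history=[] -> no version <= 3 -> NONE
v7: WRITE b=19  (b history now [(7, 19)])
v8: WRITE c=59  (c history now [(8, 59)])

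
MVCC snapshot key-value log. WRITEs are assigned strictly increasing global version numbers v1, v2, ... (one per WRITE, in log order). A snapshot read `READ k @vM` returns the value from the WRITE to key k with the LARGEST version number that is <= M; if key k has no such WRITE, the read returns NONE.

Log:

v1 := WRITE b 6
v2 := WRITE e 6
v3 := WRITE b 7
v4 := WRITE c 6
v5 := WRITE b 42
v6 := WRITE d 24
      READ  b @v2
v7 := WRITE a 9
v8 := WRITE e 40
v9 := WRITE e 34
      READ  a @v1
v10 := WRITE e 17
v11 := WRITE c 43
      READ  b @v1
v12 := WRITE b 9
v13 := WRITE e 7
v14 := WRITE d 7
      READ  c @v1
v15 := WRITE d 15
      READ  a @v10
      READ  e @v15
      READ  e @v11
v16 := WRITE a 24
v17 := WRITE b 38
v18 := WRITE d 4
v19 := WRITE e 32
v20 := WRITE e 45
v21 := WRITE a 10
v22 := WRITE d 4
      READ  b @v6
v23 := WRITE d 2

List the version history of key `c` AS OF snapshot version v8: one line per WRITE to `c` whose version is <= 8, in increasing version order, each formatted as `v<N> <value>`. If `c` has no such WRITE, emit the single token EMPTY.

Answer: v4 6

Derivation:
Scan writes for key=c with version <= 8:
  v1 WRITE b 6 -> skip
  v2 WRITE e 6 -> skip
  v3 WRITE b 7 -> skip
  v4 WRITE c 6 -> keep
  v5 WRITE b 42 -> skip
  v6 WRITE d 24 -> skip
  v7 WRITE a 9 -> skip
  v8 WRITE e 40 -> skip
  v9 WRITE e 34 -> skip
  v10 WRITE e 17 -> skip
  v11 WRITE c 43 -> drop (> snap)
  v12 WRITE b 9 -> skip
  v13 WRITE e 7 -> skip
  v14 WRITE d 7 -> skip
  v15 WRITE d 15 -> skip
  v16 WRITE a 24 -> skip
  v17 WRITE b 38 -> skip
  v18 WRITE d 4 -> skip
  v19 WRITE e 32 -> skip
  v20 WRITE e 45 -> skip
  v21 WRITE a 10 -> skip
  v22 WRITE d 4 -> skip
  v23 WRITE d 2 -> skip
Collected: [(4, 6)]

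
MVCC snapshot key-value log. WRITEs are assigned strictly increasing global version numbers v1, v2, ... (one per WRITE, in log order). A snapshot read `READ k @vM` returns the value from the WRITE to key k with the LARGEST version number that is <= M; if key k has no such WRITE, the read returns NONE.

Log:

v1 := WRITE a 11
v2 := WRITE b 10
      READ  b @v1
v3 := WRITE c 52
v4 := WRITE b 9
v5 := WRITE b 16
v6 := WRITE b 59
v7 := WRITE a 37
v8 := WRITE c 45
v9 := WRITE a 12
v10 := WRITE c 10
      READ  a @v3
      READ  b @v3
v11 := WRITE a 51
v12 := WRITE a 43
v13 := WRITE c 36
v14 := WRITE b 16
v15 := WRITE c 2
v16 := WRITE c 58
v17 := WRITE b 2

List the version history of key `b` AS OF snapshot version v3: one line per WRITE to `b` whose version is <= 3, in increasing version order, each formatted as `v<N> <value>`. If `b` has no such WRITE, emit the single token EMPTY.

Scan writes for key=b with version <= 3:
  v1 WRITE a 11 -> skip
  v2 WRITE b 10 -> keep
  v3 WRITE c 52 -> skip
  v4 WRITE b 9 -> drop (> snap)
  v5 WRITE b 16 -> drop (> snap)
  v6 WRITE b 59 -> drop (> snap)
  v7 WRITE a 37 -> skip
  v8 WRITE c 45 -> skip
  v9 WRITE a 12 -> skip
  v10 WRITE c 10 -> skip
  v11 WRITE a 51 -> skip
  v12 WRITE a 43 -> skip
  v13 WRITE c 36 -> skip
  v14 WRITE b 16 -> drop (> snap)
  v15 WRITE c 2 -> skip
  v16 WRITE c 58 -> skip
  v17 WRITE b 2 -> drop (> snap)
Collected: [(2, 10)]

Answer: v2 10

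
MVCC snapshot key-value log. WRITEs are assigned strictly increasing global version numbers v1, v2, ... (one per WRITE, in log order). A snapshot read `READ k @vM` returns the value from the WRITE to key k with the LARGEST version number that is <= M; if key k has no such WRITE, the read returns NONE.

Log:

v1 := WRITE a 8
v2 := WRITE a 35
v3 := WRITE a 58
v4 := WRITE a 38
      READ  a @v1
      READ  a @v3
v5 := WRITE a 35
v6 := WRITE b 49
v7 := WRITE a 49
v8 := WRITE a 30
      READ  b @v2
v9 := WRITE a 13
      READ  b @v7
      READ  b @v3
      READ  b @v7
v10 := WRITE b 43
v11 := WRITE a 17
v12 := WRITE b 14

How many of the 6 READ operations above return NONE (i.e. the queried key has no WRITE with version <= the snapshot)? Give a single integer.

v1: WRITE a=8  (a history now [(1, 8)])
v2: WRITE a=35  (a history now [(1, 8), (2, 35)])
v3: WRITE a=58  (a history now [(1, 8), (2, 35), (3, 58)])
v4: WRITE a=38  (a history now [(1, 8), (2, 35), (3, 58), (4, 38)])
READ a @v1: history=[(1, 8), (2, 35), (3, 58), (4, 38)] -> pick v1 -> 8
READ a @v3: history=[(1, 8), (2, 35), (3, 58), (4, 38)] -> pick v3 -> 58
v5: WRITE a=35  (a history now [(1, 8), (2, 35), (3, 58), (4, 38), (5, 35)])
v6: WRITE b=49  (b history now [(6, 49)])
v7: WRITE a=49  (a history now [(1, 8), (2, 35), (3, 58), (4, 38), (5, 35), (7, 49)])
v8: WRITE a=30  (a history now [(1, 8), (2, 35), (3, 58), (4, 38), (5, 35), (7, 49), (8, 30)])
READ b @v2: history=[(6, 49)] -> no version <= 2 -> NONE
v9: WRITE a=13  (a history now [(1, 8), (2, 35), (3, 58), (4, 38), (5, 35), (7, 49), (8, 30), (9, 13)])
READ b @v7: history=[(6, 49)] -> pick v6 -> 49
READ b @v3: history=[(6, 49)] -> no version <= 3 -> NONE
READ b @v7: history=[(6, 49)] -> pick v6 -> 49
v10: WRITE b=43  (b history now [(6, 49), (10, 43)])
v11: WRITE a=17  (a history now [(1, 8), (2, 35), (3, 58), (4, 38), (5, 35), (7, 49), (8, 30), (9, 13), (11, 17)])
v12: WRITE b=14  (b history now [(6, 49), (10, 43), (12, 14)])
Read results in order: ['8', '58', 'NONE', '49', 'NONE', '49']
NONE count = 2

Answer: 2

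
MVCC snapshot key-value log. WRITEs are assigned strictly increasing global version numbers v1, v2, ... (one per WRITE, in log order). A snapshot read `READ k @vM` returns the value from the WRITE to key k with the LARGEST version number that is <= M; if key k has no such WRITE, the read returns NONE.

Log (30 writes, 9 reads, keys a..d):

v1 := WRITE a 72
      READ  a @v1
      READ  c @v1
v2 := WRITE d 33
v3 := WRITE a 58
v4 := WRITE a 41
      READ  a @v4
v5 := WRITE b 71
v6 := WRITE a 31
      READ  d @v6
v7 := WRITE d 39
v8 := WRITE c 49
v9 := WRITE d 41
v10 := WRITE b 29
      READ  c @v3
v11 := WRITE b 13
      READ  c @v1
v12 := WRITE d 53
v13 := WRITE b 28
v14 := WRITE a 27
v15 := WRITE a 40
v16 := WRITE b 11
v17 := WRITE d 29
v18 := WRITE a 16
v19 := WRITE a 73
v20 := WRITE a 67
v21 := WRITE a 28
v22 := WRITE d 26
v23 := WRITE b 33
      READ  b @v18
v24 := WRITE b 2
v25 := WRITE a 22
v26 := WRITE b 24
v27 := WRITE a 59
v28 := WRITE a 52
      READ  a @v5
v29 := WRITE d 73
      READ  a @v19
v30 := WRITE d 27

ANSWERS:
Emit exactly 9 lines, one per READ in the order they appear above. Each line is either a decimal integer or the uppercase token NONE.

v1: WRITE a=72  (a history now [(1, 72)])
READ a @v1: history=[(1, 72)] -> pick v1 -> 72
READ c @v1: history=[] -> no version <= 1 -> NONE
v2: WRITE d=33  (d history now [(2, 33)])
v3: WRITE a=58  (a history now [(1, 72), (3, 58)])
v4: WRITE a=41  (a history now [(1, 72), (3, 58), (4, 41)])
READ a @v4: history=[(1, 72), (3, 58), (4, 41)] -> pick v4 -> 41
v5: WRITE b=71  (b history now [(5, 71)])
v6: WRITE a=31  (a history now [(1, 72), (3, 58), (4, 41), (6, 31)])
READ d @v6: history=[(2, 33)] -> pick v2 -> 33
v7: WRITE d=39  (d history now [(2, 33), (7, 39)])
v8: WRITE c=49  (c history now [(8, 49)])
v9: WRITE d=41  (d history now [(2, 33), (7, 39), (9, 41)])
v10: WRITE b=29  (b history now [(5, 71), (10, 29)])
READ c @v3: history=[(8, 49)] -> no version <= 3 -> NONE
v11: WRITE b=13  (b history now [(5, 71), (10, 29), (11, 13)])
READ c @v1: history=[(8, 49)] -> no version <= 1 -> NONE
v12: WRITE d=53  (d history now [(2, 33), (7, 39), (9, 41), (12, 53)])
v13: WRITE b=28  (b history now [(5, 71), (10, 29), (11, 13), (13, 28)])
v14: WRITE a=27  (a history now [(1, 72), (3, 58), (4, 41), (6, 31), (14, 27)])
v15: WRITE a=40  (a history now [(1, 72), (3, 58), (4, 41), (6, 31), (14, 27), (15, 40)])
v16: WRITE b=11  (b history now [(5, 71), (10, 29), (11, 13), (13, 28), (16, 11)])
v17: WRITE d=29  (d history now [(2, 33), (7, 39), (9, 41), (12, 53), (17, 29)])
v18: WRITE a=16  (a history now [(1, 72), (3, 58), (4, 41), (6, 31), (14, 27), (15, 40), (18, 16)])
v19: WRITE a=73  (a history now [(1, 72), (3, 58), (4, 41), (6, 31), (14, 27), (15, 40), (18, 16), (19, 73)])
v20: WRITE a=67  (a history now [(1, 72), (3, 58), (4, 41), (6, 31), (14, 27), (15, 40), (18, 16), (19, 73), (20, 67)])
v21: WRITE a=28  (a history now [(1, 72), (3, 58), (4, 41), (6, 31), (14, 27), (15, 40), (18, 16), (19, 73), (20, 67), (21, 28)])
v22: WRITE d=26  (d history now [(2, 33), (7, 39), (9, 41), (12, 53), (17, 29), (22, 26)])
v23: WRITE b=33  (b history now [(5, 71), (10, 29), (11, 13), (13, 28), (16, 11), (23, 33)])
READ b @v18: history=[(5, 71), (10, 29), (11, 13), (13, 28), (16, 11), (23, 33)] -> pick v16 -> 11
v24: WRITE b=2  (b history now [(5, 71), (10, 29), (11, 13), (13, 28), (16, 11), (23, 33), (24, 2)])
v25: WRITE a=22  (a history now [(1, 72), (3, 58), (4, 41), (6, 31), (14, 27), (15, 40), (18, 16), (19, 73), (20, 67), (21, 28), (25, 22)])
v26: WRITE b=24  (b history now [(5, 71), (10, 29), (11, 13), (13, 28), (16, 11), (23, 33), (24, 2), (26, 24)])
v27: WRITE a=59  (a history now [(1, 72), (3, 58), (4, 41), (6, 31), (14, 27), (15, 40), (18, 16), (19, 73), (20, 67), (21, 28), (25, 22), (27, 59)])
v28: WRITE a=52  (a history now [(1, 72), (3, 58), (4, 41), (6, 31), (14, 27), (15, 40), (18, 16), (19, 73), (20, 67), (21, 28), (25, 22), (27, 59), (28, 52)])
READ a @v5: history=[(1, 72), (3, 58), (4, 41), (6, 31), (14, 27), (15, 40), (18, 16), (19, 73), (20, 67), (21, 28), (25, 22), (27, 59), (28, 52)] -> pick v4 -> 41
v29: WRITE d=73  (d history now [(2, 33), (7, 39), (9, 41), (12, 53), (17, 29), (22, 26), (29, 73)])
READ a @v19: history=[(1, 72), (3, 58), (4, 41), (6, 31), (14, 27), (15, 40), (18, 16), (19, 73), (20, 67), (21, 28), (25, 22), (27, 59), (28, 52)] -> pick v19 -> 73
v30: WRITE d=27  (d history now [(2, 33), (7, 39), (9, 41), (12, 53), (17, 29), (22, 26), (29, 73), (30, 27)])

Answer: 72
NONE
41
33
NONE
NONE
11
41
73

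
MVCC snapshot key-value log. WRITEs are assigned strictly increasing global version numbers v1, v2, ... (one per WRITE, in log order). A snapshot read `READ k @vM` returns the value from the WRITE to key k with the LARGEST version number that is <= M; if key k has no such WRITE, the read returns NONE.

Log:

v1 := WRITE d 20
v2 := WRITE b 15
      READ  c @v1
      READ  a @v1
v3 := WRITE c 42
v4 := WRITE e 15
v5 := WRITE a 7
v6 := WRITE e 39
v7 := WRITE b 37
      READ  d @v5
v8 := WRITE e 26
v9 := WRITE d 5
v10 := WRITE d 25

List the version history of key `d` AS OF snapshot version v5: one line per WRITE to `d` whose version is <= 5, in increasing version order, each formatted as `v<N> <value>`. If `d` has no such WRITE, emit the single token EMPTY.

Scan writes for key=d with version <= 5:
  v1 WRITE d 20 -> keep
  v2 WRITE b 15 -> skip
  v3 WRITE c 42 -> skip
  v4 WRITE e 15 -> skip
  v5 WRITE a 7 -> skip
  v6 WRITE e 39 -> skip
  v7 WRITE b 37 -> skip
  v8 WRITE e 26 -> skip
  v9 WRITE d 5 -> drop (> snap)
  v10 WRITE d 25 -> drop (> snap)
Collected: [(1, 20)]

Answer: v1 20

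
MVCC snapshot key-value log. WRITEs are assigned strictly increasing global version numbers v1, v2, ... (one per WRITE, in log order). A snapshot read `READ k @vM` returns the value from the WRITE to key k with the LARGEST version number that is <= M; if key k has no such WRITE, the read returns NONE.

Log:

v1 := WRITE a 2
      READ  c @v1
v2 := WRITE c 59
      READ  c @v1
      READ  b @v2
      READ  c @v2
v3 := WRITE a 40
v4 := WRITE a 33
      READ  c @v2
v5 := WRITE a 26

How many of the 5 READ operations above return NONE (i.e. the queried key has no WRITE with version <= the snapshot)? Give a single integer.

Answer: 3

Derivation:
v1: WRITE a=2  (a history now [(1, 2)])
READ c @v1: history=[] -> no version <= 1 -> NONE
v2: WRITE c=59  (c history now [(2, 59)])
READ c @v1: history=[(2, 59)] -> no version <= 1 -> NONE
READ b @v2: history=[] -> no version <= 2 -> NONE
READ c @v2: history=[(2, 59)] -> pick v2 -> 59
v3: WRITE a=40  (a history now [(1, 2), (3, 40)])
v4: WRITE a=33  (a history now [(1, 2), (3, 40), (4, 33)])
READ c @v2: history=[(2, 59)] -> pick v2 -> 59
v5: WRITE a=26  (a history now [(1, 2), (3, 40), (4, 33), (5, 26)])
Read results in order: ['NONE', 'NONE', 'NONE', '59', '59']
NONE count = 3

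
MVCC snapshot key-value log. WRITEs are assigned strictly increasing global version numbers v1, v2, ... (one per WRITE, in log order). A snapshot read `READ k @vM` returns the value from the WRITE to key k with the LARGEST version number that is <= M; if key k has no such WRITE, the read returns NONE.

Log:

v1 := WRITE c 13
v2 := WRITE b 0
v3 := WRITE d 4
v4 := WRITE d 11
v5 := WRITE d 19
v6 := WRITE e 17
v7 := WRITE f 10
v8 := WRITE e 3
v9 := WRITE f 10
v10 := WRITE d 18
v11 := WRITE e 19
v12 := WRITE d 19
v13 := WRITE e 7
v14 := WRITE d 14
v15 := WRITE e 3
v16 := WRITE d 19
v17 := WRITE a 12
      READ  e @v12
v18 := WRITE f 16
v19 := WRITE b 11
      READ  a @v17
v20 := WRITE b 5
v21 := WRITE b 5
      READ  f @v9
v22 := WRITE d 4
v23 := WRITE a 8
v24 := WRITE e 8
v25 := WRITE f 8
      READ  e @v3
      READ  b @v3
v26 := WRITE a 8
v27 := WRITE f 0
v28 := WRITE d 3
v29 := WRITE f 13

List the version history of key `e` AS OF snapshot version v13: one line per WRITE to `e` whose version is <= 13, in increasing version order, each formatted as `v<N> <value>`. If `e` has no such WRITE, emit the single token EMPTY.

Scan writes for key=e with version <= 13:
  v1 WRITE c 13 -> skip
  v2 WRITE b 0 -> skip
  v3 WRITE d 4 -> skip
  v4 WRITE d 11 -> skip
  v5 WRITE d 19 -> skip
  v6 WRITE e 17 -> keep
  v7 WRITE f 10 -> skip
  v8 WRITE e 3 -> keep
  v9 WRITE f 10 -> skip
  v10 WRITE d 18 -> skip
  v11 WRITE e 19 -> keep
  v12 WRITE d 19 -> skip
  v13 WRITE e 7 -> keep
  v14 WRITE d 14 -> skip
  v15 WRITE e 3 -> drop (> snap)
  v16 WRITE d 19 -> skip
  v17 WRITE a 12 -> skip
  v18 WRITE f 16 -> skip
  v19 WRITE b 11 -> skip
  v20 WRITE b 5 -> skip
  v21 WRITE b 5 -> skip
  v22 WRITE d 4 -> skip
  v23 WRITE a 8 -> skip
  v24 WRITE e 8 -> drop (> snap)
  v25 WRITE f 8 -> skip
  v26 WRITE a 8 -> skip
  v27 WRITE f 0 -> skip
  v28 WRITE d 3 -> skip
  v29 WRITE f 13 -> skip
Collected: [(6, 17), (8, 3), (11, 19), (13, 7)]

Answer: v6 17
v8 3
v11 19
v13 7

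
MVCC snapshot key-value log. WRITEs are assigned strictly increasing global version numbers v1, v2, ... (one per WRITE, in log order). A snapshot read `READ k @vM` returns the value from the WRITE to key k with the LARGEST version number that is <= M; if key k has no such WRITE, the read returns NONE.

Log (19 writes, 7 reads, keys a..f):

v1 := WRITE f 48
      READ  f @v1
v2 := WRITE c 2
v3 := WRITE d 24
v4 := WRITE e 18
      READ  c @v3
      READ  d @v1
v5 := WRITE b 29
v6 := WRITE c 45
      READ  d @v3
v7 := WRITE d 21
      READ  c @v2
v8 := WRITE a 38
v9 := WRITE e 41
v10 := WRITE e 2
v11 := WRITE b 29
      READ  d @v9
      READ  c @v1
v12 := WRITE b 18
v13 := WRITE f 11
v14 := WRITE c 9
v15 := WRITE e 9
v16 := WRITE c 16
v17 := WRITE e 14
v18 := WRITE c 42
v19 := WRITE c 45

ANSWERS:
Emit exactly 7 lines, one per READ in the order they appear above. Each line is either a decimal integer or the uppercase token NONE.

Answer: 48
2
NONE
24
2
21
NONE

Derivation:
v1: WRITE f=48  (f history now [(1, 48)])
READ f @v1: history=[(1, 48)] -> pick v1 -> 48
v2: WRITE c=2  (c history now [(2, 2)])
v3: WRITE d=24  (d history now [(3, 24)])
v4: WRITE e=18  (e history now [(4, 18)])
READ c @v3: history=[(2, 2)] -> pick v2 -> 2
READ d @v1: history=[(3, 24)] -> no version <= 1 -> NONE
v5: WRITE b=29  (b history now [(5, 29)])
v6: WRITE c=45  (c history now [(2, 2), (6, 45)])
READ d @v3: history=[(3, 24)] -> pick v3 -> 24
v7: WRITE d=21  (d history now [(3, 24), (7, 21)])
READ c @v2: history=[(2, 2), (6, 45)] -> pick v2 -> 2
v8: WRITE a=38  (a history now [(8, 38)])
v9: WRITE e=41  (e history now [(4, 18), (9, 41)])
v10: WRITE e=2  (e history now [(4, 18), (9, 41), (10, 2)])
v11: WRITE b=29  (b history now [(5, 29), (11, 29)])
READ d @v9: history=[(3, 24), (7, 21)] -> pick v7 -> 21
READ c @v1: history=[(2, 2), (6, 45)] -> no version <= 1 -> NONE
v12: WRITE b=18  (b history now [(5, 29), (11, 29), (12, 18)])
v13: WRITE f=11  (f history now [(1, 48), (13, 11)])
v14: WRITE c=9  (c history now [(2, 2), (6, 45), (14, 9)])
v15: WRITE e=9  (e history now [(4, 18), (9, 41), (10, 2), (15, 9)])
v16: WRITE c=16  (c history now [(2, 2), (6, 45), (14, 9), (16, 16)])
v17: WRITE e=14  (e history now [(4, 18), (9, 41), (10, 2), (15, 9), (17, 14)])
v18: WRITE c=42  (c history now [(2, 2), (6, 45), (14, 9), (16, 16), (18, 42)])
v19: WRITE c=45  (c history now [(2, 2), (6, 45), (14, 9), (16, 16), (18, 42), (19, 45)])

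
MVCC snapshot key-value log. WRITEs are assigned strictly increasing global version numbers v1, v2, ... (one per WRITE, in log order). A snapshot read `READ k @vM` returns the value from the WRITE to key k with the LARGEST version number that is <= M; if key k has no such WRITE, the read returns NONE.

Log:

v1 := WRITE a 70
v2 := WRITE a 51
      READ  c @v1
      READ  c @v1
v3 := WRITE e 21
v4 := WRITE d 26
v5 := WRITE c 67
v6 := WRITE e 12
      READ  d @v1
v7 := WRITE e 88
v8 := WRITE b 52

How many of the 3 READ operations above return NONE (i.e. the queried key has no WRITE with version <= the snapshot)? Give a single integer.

Answer: 3

Derivation:
v1: WRITE a=70  (a history now [(1, 70)])
v2: WRITE a=51  (a history now [(1, 70), (2, 51)])
READ c @v1: history=[] -> no version <= 1 -> NONE
READ c @v1: history=[] -> no version <= 1 -> NONE
v3: WRITE e=21  (e history now [(3, 21)])
v4: WRITE d=26  (d history now [(4, 26)])
v5: WRITE c=67  (c history now [(5, 67)])
v6: WRITE e=12  (e history now [(3, 21), (6, 12)])
READ d @v1: history=[(4, 26)] -> no version <= 1 -> NONE
v7: WRITE e=88  (e history now [(3, 21), (6, 12), (7, 88)])
v8: WRITE b=52  (b history now [(8, 52)])
Read results in order: ['NONE', 'NONE', 'NONE']
NONE count = 3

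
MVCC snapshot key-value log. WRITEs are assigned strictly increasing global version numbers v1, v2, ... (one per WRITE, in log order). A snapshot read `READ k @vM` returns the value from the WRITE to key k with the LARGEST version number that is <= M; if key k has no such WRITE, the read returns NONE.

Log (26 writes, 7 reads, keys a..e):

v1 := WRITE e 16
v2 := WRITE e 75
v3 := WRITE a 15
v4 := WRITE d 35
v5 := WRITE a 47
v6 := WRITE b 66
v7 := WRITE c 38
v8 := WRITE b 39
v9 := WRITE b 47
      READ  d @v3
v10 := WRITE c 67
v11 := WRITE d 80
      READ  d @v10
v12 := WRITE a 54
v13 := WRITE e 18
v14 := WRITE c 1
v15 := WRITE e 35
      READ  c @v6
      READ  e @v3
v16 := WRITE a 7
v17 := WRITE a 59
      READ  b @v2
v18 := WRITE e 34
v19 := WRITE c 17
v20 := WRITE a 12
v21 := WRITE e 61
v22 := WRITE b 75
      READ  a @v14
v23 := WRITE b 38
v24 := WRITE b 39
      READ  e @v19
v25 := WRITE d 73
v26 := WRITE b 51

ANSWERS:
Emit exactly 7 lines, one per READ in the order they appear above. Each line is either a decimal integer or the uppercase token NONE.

v1: WRITE e=16  (e history now [(1, 16)])
v2: WRITE e=75  (e history now [(1, 16), (2, 75)])
v3: WRITE a=15  (a history now [(3, 15)])
v4: WRITE d=35  (d history now [(4, 35)])
v5: WRITE a=47  (a history now [(3, 15), (5, 47)])
v6: WRITE b=66  (b history now [(6, 66)])
v7: WRITE c=38  (c history now [(7, 38)])
v8: WRITE b=39  (b history now [(6, 66), (8, 39)])
v9: WRITE b=47  (b history now [(6, 66), (8, 39), (9, 47)])
READ d @v3: history=[(4, 35)] -> no version <= 3 -> NONE
v10: WRITE c=67  (c history now [(7, 38), (10, 67)])
v11: WRITE d=80  (d history now [(4, 35), (11, 80)])
READ d @v10: history=[(4, 35), (11, 80)] -> pick v4 -> 35
v12: WRITE a=54  (a history now [(3, 15), (5, 47), (12, 54)])
v13: WRITE e=18  (e history now [(1, 16), (2, 75), (13, 18)])
v14: WRITE c=1  (c history now [(7, 38), (10, 67), (14, 1)])
v15: WRITE e=35  (e history now [(1, 16), (2, 75), (13, 18), (15, 35)])
READ c @v6: history=[(7, 38), (10, 67), (14, 1)] -> no version <= 6 -> NONE
READ e @v3: history=[(1, 16), (2, 75), (13, 18), (15, 35)] -> pick v2 -> 75
v16: WRITE a=7  (a history now [(3, 15), (5, 47), (12, 54), (16, 7)])
v17: WRITE a=59  (a history now [(3, 15), (5, 47), (12, 54), (16, 7), (17, 59)])
READ b @v2: history=[(6, 66), (8, 39), (9, 47)] -> no version <= 2 -> NONE
v18: WRITE e=34  (e history now [(1, 16), (2, 75), (13, 18), (15, 35), (18, 34)])
v19: WRITE c=17  (c history now [(7, 38), (10, 67), (14, 1), (19, 17)])
v20: WRITE a=12  (a history now [(3, 15), (5, 47), (12, 54), (16, 7), (17, 59), (20, 12)])
v21: WRITE e=61  (e history now [(1, 16), (2, 75), (13, 18), (15, 35), (18, 34), (21, 61)])
v22: WRITE b=75  (b history now [(6, 66), (8, 39), (9, 47), (22, 75)])
READ a @v14: history=[(3, 15), (5, 47), (12, 54), (16, 7), (17, 59), (20, 12)] -> pick v12 -> 54
v23: WRITE b=38  (b history now [(6, 66), (8, 39), (9, 47), (22, 75), (23, 38)])
v24: WRITE b=39  (b history now [(6, 66), (8, 39), (9, 47), (22, 75), (23, 38), (24, 39)])
READ e @v19: history=[(1, 16), (2, 75), (13, 18), (15, 35), (18, 34), (21, 61)] -> pick v18 -> 34
v25: WRITE d=73  (d history now [(4, 35), (11, 80), (25, 73)])
v26: WRITE b=51  (b history now [(6, 66), (8, 39), (9, 47), (22, 75), (23, 38), (24, 39), (26, 51)])

Answer: NONE
35
NONE
75
NONE
54
34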